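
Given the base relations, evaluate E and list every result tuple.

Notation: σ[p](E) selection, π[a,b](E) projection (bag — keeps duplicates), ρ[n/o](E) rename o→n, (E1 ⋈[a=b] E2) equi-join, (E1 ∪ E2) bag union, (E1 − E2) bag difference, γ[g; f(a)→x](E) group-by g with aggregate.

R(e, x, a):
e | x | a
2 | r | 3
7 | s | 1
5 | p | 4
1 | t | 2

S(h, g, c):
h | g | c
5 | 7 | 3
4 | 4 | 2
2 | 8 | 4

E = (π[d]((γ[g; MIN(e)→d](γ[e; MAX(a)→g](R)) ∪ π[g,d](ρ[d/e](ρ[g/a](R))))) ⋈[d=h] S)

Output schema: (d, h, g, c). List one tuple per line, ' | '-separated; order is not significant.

Row counts bottom-up:
  R → 4
  γ[e; MAX(a)→g](R) → 4
  γ[g; MIN(e)→d](γ[e; MAX(a)→g](R)) → 4
  R → 4
  ρ[g/a](R) → 4
  ρ[d/e](ρ[g/a](R)) → 4
  π[g,d](ρ[d/e](ρ[g/a](R))) → 4
  (γ[g; MIN(e)→d](γ[e; MAX(a)→g](R)) ∪ π[g,d](ρ[d/e](ρ[g/a](R)))) → 8
  π[d]((γ[g; MIN(e)→d](γ[e; MAX(a)→g](R)) ∪ π[g,d](ρ[d/e](ρ[g/a](R))))) → 8
  S → 3
  (π[d]((γ[g; MIN(e)→d](γ[e; MAX(a)→g](R)) ∪ π[g,d](ρ[d/e](ρ[g/a](R))))) ⋈[d=h] S) → 4

== RESULT ==
d | h | g | c
2 | 2 | 8 | 4
2 | 2 | 8 | 4
5 | 5 | 7 | 3
5 | 5 | 7 | 3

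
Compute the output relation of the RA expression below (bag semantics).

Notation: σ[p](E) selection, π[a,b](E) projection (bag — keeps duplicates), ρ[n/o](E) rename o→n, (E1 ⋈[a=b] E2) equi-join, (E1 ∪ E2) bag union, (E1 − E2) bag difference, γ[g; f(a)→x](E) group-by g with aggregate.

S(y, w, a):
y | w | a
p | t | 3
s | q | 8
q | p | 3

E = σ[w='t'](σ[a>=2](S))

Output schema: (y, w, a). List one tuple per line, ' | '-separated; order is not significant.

Subexpression sizes:
  S → 3
  σ[a>=2](S) → 3
  σ[w='t'](σ[a>=2](S)) → 1

== RESULT ==
y | w | a
p | t | 3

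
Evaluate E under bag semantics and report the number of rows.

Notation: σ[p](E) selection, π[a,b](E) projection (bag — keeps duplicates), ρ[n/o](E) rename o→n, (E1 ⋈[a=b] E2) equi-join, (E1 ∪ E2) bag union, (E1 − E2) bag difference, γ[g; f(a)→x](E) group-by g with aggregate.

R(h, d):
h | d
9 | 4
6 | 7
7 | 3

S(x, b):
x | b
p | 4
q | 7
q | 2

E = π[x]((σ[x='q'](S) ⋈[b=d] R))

Subexpression sizes:
  S → 3
  σ[x='q'](S) → 2
  R → 3
  (σ[x='q'](S) ⋈[b=d] R) → 1
  π[x]((σ[x='q'](S) ⋈[b=d] R)) → 1

|E| = 1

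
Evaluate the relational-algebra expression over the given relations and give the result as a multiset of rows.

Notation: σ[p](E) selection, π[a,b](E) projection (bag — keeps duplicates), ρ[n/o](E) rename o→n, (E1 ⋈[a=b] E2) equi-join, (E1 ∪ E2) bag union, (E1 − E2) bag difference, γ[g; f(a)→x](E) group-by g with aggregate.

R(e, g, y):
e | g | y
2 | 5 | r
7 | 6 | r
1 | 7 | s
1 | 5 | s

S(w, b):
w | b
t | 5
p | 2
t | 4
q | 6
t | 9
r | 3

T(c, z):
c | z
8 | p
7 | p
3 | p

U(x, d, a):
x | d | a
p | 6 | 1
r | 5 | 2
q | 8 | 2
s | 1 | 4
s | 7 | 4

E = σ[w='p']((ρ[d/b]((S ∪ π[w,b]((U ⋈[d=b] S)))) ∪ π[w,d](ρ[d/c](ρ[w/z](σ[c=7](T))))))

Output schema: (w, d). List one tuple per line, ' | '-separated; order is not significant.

Row counts bottom-up:
  S → 6
  U → 5
  S → 6
  (U ⋈[d=b] S) → 2
  π[w,b]((U ⋈[d=b] S)) → 2
  (S ∪ π[w,b]((U ⋈[d=b] S))) → 8
  ρ[d/b]((S ∪ π[w,b]((U ⋈[d=b] S)))) → 8
  T → 3
  σ[c=7](T) → 1
  ρ[w/z](σ[c=7](T)) → 1
  ρ[d/c](ρ[w/z](σ[c=7](T))) → 1
  π[w,d](ρ[d/c](ρ[w/z](σ[c=7](T)))) → 1
  (ρ[d/b]((S ∪ π[w,b]((U ⋈[d=b] S)))) ∪ π[w,d](ρ[d/c](ρ[w/z](σ[c=7](T))))) → 9
  σ[w='p']((ρ[d/b]((S ∪ π[w,b]((U ⋈[d=b] S)))) ∪ π[w,d](ρ[d/c](ρ[w/z](σ[c=7](T)))))) → 2

== RESULT ==
w | d
p | 2
p | 7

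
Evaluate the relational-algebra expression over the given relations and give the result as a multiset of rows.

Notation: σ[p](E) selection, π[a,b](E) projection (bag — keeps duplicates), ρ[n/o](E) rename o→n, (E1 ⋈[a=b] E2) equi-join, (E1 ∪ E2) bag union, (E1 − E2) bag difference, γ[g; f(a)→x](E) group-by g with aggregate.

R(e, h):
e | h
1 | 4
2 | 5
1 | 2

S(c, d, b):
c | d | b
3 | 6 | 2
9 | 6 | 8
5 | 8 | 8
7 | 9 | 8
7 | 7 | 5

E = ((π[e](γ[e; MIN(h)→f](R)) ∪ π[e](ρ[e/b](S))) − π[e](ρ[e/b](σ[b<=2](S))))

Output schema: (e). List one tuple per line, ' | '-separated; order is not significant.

Row counts bottom-up:
  R → 3
  γ[e; MIN(h)→f](R) → 2
  π[e](γ[e; MIN(h)→f](R)) → 2
  S → 5
  ρ[e/b](S) → 5
  π[e](ρ[e/b](S)) → 5
  (π[e](γ[e; MIN(h)→f](R)) ∪ π[e](ρ[e/b](S))) → 7
  S → 5
  σ[b<=2](S) → 1
  ρ[e/b](σ[b<=2](S)) → 1
  π[e](ρ[e/b](σ[b<=2](S))) → 1
  ((π[e](γ[e; MIN(h)→f](R)) ∪ π[e](ρ[e/b](S))) − π[e](ρ[e/b](σ[b<=2](S)))) → 6

== RESULT ==
e
1
2
5
8
8
8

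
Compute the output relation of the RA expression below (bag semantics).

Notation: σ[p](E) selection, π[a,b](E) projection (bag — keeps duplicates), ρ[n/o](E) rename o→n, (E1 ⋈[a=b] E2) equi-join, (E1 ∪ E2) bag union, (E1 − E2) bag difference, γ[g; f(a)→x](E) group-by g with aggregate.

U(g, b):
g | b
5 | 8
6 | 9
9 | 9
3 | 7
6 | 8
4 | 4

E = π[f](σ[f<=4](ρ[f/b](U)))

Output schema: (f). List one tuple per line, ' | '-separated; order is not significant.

Per-node cardinality:
  U → 6
  ρ[f/b](U) → 6
  σ[f<=4](ρ[f/b](U)) → 1
  π[f](σ[f<=4](ρ[f/b](U))) → 1

== RESULT ==
f
4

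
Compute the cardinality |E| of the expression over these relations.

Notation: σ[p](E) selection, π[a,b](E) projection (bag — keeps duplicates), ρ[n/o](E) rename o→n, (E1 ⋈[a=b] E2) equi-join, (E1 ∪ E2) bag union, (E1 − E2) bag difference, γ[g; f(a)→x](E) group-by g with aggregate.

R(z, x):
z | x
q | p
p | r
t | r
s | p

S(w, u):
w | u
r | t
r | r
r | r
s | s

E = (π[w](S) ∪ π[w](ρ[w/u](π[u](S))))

Subexpression sizes:
  S → 4
  π[w](S) → 4
  S → 4
  π[u](S) → 4
  ρ[w/u](π[u](S)) → 4
  π[w](ρ[w/u](π[u](S))) → 4
  (π[w](S) ∪ π[w](ρ[w/u](π[u](S)))) → 8

|E| = 8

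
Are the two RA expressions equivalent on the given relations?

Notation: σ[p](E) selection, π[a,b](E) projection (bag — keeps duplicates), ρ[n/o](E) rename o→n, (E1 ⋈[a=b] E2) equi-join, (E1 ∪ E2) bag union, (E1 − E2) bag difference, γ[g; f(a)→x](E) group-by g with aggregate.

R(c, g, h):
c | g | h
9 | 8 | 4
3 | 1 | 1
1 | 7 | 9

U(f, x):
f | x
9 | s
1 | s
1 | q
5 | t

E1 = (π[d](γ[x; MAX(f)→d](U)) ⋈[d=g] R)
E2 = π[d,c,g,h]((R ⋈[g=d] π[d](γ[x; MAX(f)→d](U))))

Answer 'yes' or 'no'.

E1 per-node cardinality:
  U → 4
  γ[x; MAX(f)→d](U) → 3
  π[d](γ[x; MAX(f)→d](U)) → 3
  R → 3
  (π[d](γ[x; MAX(f)→d](U)) ⋈[d=g] R) → 1
E2 per-node cardinality:
  R → 3
  U → 4
  γ[x; MAX(f)→d](U) → 3
  π[d](γ[x; MAX(f)→d](U)) → 3
  (R ⋈[g=d] π[d](γ[x; MAX(f)→d](U))) → 1
  π[d,c,g,h]((R ⋈[g=d] π[d](γ[x; MAX(f)→d](U)))) → 1

E1 and E2 produce the same multiset:
d | c | g | h
1 | 3 | 1 | 1

yes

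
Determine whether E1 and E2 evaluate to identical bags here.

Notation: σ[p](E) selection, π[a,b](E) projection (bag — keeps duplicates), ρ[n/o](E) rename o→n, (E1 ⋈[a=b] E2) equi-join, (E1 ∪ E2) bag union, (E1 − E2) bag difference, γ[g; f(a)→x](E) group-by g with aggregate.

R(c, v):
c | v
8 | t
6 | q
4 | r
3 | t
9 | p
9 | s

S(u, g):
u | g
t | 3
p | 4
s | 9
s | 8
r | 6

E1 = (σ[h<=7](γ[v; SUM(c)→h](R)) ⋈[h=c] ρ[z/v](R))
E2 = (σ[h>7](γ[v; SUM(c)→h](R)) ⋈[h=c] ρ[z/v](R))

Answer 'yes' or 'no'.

E1 row counts bottom-up:
  R → 6
  γ[v; SUM(c)→h](R) → 5
  σ[h<=7](γ[v; SUM(c)→h](R)) → 2
  R → 6
  ρ[z/v](R) → 6
  (σ[h<=7](γ[v; SUM(c)→h](R)) ⋈[h=c] ρ[z/v](R)) → 2
E2 row counts bottom-up:
  R → 6
  γ[v; SUM(c)→h](R) → 5
  σ[h>7](γ[v; SUM(c)→h](R)) → 3
  R → 6
  ρ[z/v](R) → 6
  (σ[h>7](γ[v; SUM(c)→h](R)) ⋈[h=c] ρ[z/v](R)) → 4

E1 result:
v | h | c | z
q | 6 | 6 | q
r | 4 | 4 | r
E2 result:
v | h | c | z
p | 9 | 9 | p
p | 9 | 9 | s
s | 9 | 9 | p
s | 9 | 9 | s
Witness: ('r', 4, 4, 'r') appears 1× in E1 but 0× in E2.

no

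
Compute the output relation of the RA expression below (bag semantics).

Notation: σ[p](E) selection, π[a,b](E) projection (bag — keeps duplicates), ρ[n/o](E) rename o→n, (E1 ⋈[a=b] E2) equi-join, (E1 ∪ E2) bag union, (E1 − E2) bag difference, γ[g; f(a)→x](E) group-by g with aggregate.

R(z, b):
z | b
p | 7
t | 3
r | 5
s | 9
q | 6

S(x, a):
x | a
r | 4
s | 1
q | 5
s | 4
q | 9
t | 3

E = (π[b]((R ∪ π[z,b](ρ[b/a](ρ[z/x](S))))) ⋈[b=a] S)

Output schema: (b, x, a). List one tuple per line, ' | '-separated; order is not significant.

Per-node cardinality:
  R → 5
  S → 6
  ρ[z/x](S) → 6
  ρ[b/a](ρ[z/x](S)) → 6
  π[z,b](ρ[b/a](ρ[z/x](S))) → 6
  (R ∪ π[z,b](ρ[b/a](ρ[z/x](S)))) → 11
  π[b]((R ∪ π[z,b](ρ[b/a](ρ[z/x](S))))) → 11
  S → 6
  (π[b]((R ∪ π[z,b](ρ[b/a](ρ[z/x](S))))) ⋈[b=a] S) → 11

== RESULT ==
b | x | a
1 | s | 1
3 | t | 3
3 | t | 3
4 | r | 4
4 | r | 4
4 | s | 4
4 | s | 4
5 | q | 5
5 | q | 5
9 | q | 9
9 | q | 9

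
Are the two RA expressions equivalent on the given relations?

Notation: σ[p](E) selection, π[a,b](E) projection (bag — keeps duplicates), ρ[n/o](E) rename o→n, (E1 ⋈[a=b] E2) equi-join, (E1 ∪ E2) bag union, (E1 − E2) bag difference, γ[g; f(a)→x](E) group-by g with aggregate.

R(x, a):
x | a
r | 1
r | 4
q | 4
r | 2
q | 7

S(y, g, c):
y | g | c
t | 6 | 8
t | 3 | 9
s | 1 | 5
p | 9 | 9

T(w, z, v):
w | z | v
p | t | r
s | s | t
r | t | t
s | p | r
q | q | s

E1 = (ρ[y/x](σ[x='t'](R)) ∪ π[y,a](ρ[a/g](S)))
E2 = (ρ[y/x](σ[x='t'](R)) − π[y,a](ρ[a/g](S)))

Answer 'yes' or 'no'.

E1 row counts bottom-up:
  R → 5
  σ[x='t'](R) → 0
  ρ[y/x](σ[x='t'](R)) → 0
  S → 4
  ρ[a/g](S) → 4
  π[y,a](ρ[a/g](S)) → 4
  (ρ[y/x](σ[x='t'](R)) ∪ π[y,a](ρ[a/g](S))) → 4
E2 row counts bottom-up:
  R → 5
  σ[x='t'](R) → 0
  ρ[y/x](σ[x='t'](R)) → 0
  S → 4
  ρ[a/g](S) → 4
  π[y,a](ρ[a/g](S)) → 4
  (ρ[y/x](σ[x='t'](R)) − π[y,a](ρ[a/g](S))) → 0

E1 result:
y | a
p | 9
s | 1
t | 3
t | 6
E2 result:
y | a
(0 rows)
Witness: ('p', 9) appears 1× in E1 but 0× in E2.

no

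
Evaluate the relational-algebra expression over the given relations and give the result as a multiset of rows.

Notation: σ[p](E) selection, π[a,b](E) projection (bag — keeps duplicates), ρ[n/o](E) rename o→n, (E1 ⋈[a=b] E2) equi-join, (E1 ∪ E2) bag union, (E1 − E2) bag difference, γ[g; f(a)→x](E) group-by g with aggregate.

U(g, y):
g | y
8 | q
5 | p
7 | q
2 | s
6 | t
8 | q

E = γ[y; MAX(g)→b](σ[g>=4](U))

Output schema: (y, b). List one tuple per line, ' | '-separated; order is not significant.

Row counts bottom-up:
  U → 6
  σ[g>=4](U) → 5
  γ[y; MAX(g)→b](σ[g>=4](U)) → 3

== RESULT ==
y | b
p | 5
q | 8
t | 6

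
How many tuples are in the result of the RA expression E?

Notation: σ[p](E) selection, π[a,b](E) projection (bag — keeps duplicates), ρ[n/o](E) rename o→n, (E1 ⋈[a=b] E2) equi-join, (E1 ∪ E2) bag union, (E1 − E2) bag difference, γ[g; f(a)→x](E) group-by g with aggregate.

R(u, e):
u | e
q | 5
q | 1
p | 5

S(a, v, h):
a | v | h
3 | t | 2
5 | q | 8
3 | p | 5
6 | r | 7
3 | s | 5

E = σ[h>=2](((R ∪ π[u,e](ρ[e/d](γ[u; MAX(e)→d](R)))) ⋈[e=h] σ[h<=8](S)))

Per-node cardinality:
  R → 3
  R → 3
  γ[u; MAX(e)→d](R) → 2
  ρ[e/d](γ[u; MAX(e)→d](R)) → 2
  π[u,e](ρ[e/d](γ[u; MAX(e)→d](R))) → 2
  (R ∪ π[u,e](ρ[e/d](γ[u; MAX(e)→d](R)))) → 5
  S → 5
  σ[h<=8](S) → 5
  ((R ∪ π[u,e](ρ[e/d](γ[u; MAX(e)→d](R)))) ⋈[e=h] σ[h<=8](S)) → 8
  σ[h>=2](((R ∪ π[u,e](ρ[e/d](γ[u; MAX(e)→d](R)))) ⋈[e=h] σ[h<=8](S))) → 8

|E| = 8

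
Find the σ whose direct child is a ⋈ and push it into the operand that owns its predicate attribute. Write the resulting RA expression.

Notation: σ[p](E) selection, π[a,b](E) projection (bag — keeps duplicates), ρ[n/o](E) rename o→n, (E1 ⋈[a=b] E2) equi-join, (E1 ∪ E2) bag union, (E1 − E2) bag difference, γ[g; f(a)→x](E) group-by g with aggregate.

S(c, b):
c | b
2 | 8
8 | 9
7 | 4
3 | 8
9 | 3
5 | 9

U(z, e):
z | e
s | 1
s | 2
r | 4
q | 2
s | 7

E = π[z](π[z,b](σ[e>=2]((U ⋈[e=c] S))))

σ filters on e, owned by the left side.
E' = π[z](π[z,b]((σ[e>=2](U) ⋈[e=c] S)))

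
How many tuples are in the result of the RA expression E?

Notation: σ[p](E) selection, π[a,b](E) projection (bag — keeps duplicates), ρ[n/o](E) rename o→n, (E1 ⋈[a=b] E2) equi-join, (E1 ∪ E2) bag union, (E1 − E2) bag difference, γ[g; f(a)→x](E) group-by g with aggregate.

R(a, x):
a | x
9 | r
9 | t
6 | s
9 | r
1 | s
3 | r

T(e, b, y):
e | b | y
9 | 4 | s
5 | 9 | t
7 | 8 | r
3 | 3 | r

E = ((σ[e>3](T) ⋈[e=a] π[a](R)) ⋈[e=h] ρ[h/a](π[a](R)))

Subexpression sizes:
  T → 4
  σ[e>3](T) → 3
  R → 6
  π[a](R) → 6
  (σ[e>3](T) ⋈[e=a] π[a](R)) → 3
  R → 6
  π[a](R) → 6
  ρ[h/a](π[a](R)) → 6
  ((σ[e>3](T) ⋈[e=a] π[a](R)) ⋈[e=h] ρ[h/a](π[a](R))) → 9

|E| = 9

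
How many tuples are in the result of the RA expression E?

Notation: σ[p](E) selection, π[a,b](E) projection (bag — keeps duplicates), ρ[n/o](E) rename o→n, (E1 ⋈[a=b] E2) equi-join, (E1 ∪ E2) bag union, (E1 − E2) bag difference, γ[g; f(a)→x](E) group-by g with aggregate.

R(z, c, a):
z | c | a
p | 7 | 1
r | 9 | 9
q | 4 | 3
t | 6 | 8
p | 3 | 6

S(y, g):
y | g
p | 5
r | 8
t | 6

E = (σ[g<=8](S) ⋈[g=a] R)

Stepwise |·|:
  S → 3
  σ[g<=8](S) → 3
  R → 5
  (σ[g<=8](S) ⋈[g=a] R) → 2

|E| = 2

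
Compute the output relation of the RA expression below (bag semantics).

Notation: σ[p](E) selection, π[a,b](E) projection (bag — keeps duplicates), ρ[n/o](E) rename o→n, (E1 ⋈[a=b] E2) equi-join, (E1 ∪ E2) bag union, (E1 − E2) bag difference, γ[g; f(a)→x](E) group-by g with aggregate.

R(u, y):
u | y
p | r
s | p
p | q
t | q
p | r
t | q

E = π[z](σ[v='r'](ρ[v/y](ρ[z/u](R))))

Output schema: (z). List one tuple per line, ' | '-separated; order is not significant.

Subexpression sizes:
  R → 6
  ρ[z/u](R) → 6
  ρ[v/y](ρ[z/u](R)) → 6
  σ[v='r'](ρ[v/y](ρ[z/u](R))) → 2
  π[z](σ[v='r'](ρ[v/y](ρ[z/u](R)))) → 2

== RESULT ==
z
p
p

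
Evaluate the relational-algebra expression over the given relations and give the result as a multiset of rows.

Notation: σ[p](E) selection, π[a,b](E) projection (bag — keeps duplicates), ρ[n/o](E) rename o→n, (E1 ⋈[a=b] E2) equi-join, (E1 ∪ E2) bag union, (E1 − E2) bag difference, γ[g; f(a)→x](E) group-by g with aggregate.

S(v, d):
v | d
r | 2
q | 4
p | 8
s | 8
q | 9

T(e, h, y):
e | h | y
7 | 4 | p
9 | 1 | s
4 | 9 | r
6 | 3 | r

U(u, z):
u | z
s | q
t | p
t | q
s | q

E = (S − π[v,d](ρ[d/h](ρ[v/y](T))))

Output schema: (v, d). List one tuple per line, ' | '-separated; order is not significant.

Row counts bottom-up:
  S → 5
  T → 4
  ρ[v/y](T) → 4
  ρ[d/h](ρ[v/y](T)) → 4
  π[v,d](ρ[d/h](ρ[v/y](T))) → 4
  (S − π[v,d](ρ[d/h](ρ[v/y](T)))) → 5

== RESULT ==
v | d
p | 8
q | 4
q | 9
r | 2
s | 8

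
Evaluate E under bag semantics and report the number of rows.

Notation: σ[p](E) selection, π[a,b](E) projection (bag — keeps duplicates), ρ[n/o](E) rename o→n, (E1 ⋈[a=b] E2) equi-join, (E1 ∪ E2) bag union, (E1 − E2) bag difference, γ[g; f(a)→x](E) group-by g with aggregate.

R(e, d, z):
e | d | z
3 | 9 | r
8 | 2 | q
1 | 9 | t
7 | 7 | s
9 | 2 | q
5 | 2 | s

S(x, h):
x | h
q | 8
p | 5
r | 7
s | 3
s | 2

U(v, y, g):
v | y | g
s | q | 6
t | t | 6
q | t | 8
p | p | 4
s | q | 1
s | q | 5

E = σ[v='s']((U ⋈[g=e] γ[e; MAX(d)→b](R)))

Subexpression sizes:
  U → 6
  R → 6
  γ[e; MAX(d)→b](R) → 6
  (U ⋈[g=e] γ[e; MAX(d)→b](R)) → 3
  σ[v='s']((U ⋈[g=e] γ[e; MAX(d)→b](R))) → 2

|E| = 2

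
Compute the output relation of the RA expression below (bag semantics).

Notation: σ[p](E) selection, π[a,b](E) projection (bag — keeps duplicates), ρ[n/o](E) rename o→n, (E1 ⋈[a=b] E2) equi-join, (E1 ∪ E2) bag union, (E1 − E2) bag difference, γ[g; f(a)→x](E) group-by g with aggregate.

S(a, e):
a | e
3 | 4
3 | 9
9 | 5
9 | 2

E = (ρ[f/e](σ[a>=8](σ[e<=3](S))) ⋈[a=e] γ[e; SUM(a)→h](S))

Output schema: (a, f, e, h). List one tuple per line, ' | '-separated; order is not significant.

Per-node cardinality:
  S → 4
  σ[e<=3](S) → 1
  σ[a>=8](σ[e<=3](S)) → 1
  ρ[f/e](σ[a>=8](σ[e<=3](S))) → 1
  S → 4
  γ[e; SUM(a)→h](S) → 4
  (ρ[f/e](σ[a>=8](σ[e<=3](S))) ⋈[a=e] γ[e; SUM(a)→h](S)) → 1

== RESULT ==
a | f | e | h
9 | 2 | 9 | 3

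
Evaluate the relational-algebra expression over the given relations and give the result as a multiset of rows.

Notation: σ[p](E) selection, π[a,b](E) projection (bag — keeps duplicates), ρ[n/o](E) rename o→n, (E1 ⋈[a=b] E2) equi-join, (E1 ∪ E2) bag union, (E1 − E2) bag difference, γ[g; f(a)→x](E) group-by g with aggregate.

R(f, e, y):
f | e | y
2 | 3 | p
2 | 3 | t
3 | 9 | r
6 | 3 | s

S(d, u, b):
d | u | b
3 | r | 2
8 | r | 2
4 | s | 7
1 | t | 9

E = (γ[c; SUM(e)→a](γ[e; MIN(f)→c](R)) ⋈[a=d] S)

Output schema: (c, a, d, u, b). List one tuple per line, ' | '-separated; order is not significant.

Subexpression sizes:
  R → 4
  γ[e; MIN(f)→c](R) → 2
  γ[c; SUM(e)→a](γ[e; MIN(f)→c](R)) → 2
  S → 4
  (γ[c; SUM(e)→a](γ[e; MIN(f)→c](R)) ⋈[a=d] S) → 1

== RESULT ==
c | a | d | u | b
2 | 3 | 3 | r | 2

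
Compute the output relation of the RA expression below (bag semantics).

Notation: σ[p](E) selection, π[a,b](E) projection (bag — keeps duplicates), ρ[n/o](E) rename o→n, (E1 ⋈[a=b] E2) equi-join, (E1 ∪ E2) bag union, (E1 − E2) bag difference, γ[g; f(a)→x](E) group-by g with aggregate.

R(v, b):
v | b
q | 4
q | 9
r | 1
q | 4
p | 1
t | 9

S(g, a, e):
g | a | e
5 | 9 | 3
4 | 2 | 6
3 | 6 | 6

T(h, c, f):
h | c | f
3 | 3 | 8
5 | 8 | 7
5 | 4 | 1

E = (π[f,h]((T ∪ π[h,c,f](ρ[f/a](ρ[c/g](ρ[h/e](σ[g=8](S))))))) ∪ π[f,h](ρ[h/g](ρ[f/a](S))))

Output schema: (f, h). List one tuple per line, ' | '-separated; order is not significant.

Per-node cardinality:
  T → 3
  S → 3
  σ[g=8](S) → 0
  ρ[h/e](σ[g=8](S)) → 0
  ρ[c/g](ρ[h/e](σ[g=8](S))) → 0
  ρ[f/a](ρ[c/g](ρ[h/e](σ[g=8](S)))) → 0
  π[h,c,f](ρ[f/a](ρ[c/g](ρ[h/e](σ[g=8](S))))) → 0
  (T ∪ π[h,c,f](ρ[f/a](ρ[c/g](ρ[h/e](σ[g=8](S)))))) → 3
  π[f,h]((T ∪ π[h,c,f](ρ[f/a](ρ[c/g](ρ[h/e](σ[g=8](S))))))) → 3
  S → 3
  ρ[f/a](S) → 3
  ρ[h/g](ρ[f/a](S)) → 3
  π[f,h](ρ[h/g](ρ[f/a](S))) → 3
  (π[f,h]((T ∪ π[h,c,f](ρ[f/a](ρ[c/g](ρ[h/e](σ[g=8](S))))))) ∪ π[f,h](ρ[h/g](ρ[f/a](S)))) → 6

== RESULT ==
f | h
1 | 5
2 | 4
6 | 3
7 | 5
8 | 3
9 | 5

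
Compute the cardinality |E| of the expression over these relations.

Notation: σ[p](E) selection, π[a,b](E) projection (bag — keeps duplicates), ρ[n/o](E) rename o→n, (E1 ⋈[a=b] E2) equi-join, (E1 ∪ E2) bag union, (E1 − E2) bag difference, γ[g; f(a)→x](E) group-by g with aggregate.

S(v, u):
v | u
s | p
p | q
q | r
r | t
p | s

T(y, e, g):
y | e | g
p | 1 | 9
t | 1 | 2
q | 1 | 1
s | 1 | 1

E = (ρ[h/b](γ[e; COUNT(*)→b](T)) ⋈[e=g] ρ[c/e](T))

Stepwise |·|:
  T → 4
  γ[e; COUNT(*)→b](T) → 1
  ρ[h/b](γ[e; COUNT(*)→b](T)) → 1
  T → 4
  ρ[c/e](T) → 4
  (ρ[h/b](γ[e; COUNT(*)→b](T)) ⋈[e=g] ρ[c/e](T)) → 2

|E| = 2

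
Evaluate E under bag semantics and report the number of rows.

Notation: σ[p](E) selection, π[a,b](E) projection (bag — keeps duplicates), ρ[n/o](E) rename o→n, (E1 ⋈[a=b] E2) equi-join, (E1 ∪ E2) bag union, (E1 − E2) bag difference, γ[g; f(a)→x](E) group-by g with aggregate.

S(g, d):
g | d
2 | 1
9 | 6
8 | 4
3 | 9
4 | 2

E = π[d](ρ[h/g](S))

Per-node cardinality:
  S → 5
  ρ[h/g](S) → 5
  π[d](ρ[h/g](S)) → 5

|E| = 5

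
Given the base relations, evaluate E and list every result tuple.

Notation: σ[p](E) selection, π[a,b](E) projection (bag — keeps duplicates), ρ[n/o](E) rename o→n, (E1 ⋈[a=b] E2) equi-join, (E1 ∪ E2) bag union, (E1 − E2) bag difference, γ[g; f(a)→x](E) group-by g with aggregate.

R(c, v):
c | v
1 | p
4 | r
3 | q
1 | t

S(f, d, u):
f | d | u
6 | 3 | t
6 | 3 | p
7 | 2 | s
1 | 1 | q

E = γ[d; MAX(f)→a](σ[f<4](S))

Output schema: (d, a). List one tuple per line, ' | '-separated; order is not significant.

Stepwise |·|:
  S → 4
  σ[f<4](S) → 1
  γ[d; MAX(f)→a](σ[f<4](S)) → 1

== RESULT ==
d | a
1 | 1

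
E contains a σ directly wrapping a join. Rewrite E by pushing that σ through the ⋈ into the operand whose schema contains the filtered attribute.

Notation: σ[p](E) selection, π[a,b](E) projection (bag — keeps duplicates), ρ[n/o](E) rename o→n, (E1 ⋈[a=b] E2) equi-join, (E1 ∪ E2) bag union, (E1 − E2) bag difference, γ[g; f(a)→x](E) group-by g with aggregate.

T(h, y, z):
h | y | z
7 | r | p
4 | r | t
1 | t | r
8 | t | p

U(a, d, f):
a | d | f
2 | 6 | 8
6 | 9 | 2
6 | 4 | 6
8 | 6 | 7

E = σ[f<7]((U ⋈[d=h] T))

σ filters on f, owned by the left side.
E' = (σ[f<7](U) ⋈[d=h] T)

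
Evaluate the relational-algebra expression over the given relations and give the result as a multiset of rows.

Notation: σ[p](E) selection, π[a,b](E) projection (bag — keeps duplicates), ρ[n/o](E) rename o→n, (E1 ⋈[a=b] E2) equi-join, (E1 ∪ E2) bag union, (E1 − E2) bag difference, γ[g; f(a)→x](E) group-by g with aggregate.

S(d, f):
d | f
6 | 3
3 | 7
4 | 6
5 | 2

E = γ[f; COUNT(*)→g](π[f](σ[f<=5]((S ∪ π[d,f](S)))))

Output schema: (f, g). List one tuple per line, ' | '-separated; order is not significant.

Row counts bottom-up:
  S → 4
  S → 4
  π[d,f](S) → 4
  (S ∪ π[d,f](S)) → 8
  σ[f<=5]((S ∪ π[d,f](S))) → 4
  π[f](σ[f<=5]((S ∪ π[d,f](S)))) → 4
  γ[f; COUNT(*)→g](π[f](σ[f<=5]((S ∪ π[d,f](S))))) → 2

== RESULT ==
f | g
2 | 2
3 | 2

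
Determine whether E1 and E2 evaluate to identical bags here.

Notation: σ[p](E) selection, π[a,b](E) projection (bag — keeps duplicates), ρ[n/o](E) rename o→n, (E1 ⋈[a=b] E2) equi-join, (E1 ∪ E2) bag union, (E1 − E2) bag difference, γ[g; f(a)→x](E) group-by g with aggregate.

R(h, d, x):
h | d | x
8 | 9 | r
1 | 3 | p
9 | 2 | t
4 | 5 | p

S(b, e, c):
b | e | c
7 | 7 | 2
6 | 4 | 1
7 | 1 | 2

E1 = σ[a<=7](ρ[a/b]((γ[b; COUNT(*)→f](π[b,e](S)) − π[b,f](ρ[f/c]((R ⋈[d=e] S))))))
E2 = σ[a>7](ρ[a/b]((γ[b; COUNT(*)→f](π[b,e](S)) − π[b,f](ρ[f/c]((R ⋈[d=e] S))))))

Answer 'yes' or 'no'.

E1 per-node cardinality:
  S → 3
  π[b,e](S) → 3
  γ[b; COUNT(*)→f](π[b,e](S)) → 2
  R → 4
  S → 3
  (R ⋈[d=e] S) → 0
  ρ[f/c]((R ⋈[d=e] S)) → 0
  π[b,f](ρ[f/c]((R ⋈[d=e] S))) → 0
  (γ[b; COUNT(*)→f](π[b,e](S)) − π[b,f](ρ[f/c]((R ⋈[d=e] S)))) → 2
  ρ[a/b]((γ[b; COUNT(*)→f](π[b,e](S)) − π[b,f](ρ[f/c]((R ⋈[d=e] S))))) → 2
  σ[a<=7](ρ[a/b]((γ[b; COUNT(*)→f](π[b,e](S)) − π[b,f](ρ[f/c]((R ⋈[d=e] S)))))) → 2
E2 per-node cardinality:
  S → 3
  π[b,e](S) → 3
  γ[b; COUNT(*)→f](π[b,e](S)) → 2
  R → 4
  S → 3
  (R ⋈[d=e] S) → 0
  ρ[f/c]((R ⋈[d=e] S)) → 0
  π[b,f](ρ[f/c]((R ⋈[d=e] S))) → 0
  (γ[b; COUNT(*)→f](π[b,e](S)) − π[b,f](ρ[f/c]((R ⋈[d=e] S)))) → 2
  ρ[a/b]((γ[b; COUNT(*)→f](π[b,e](S)) − π[b,f](ρ[f/c]((R ⋈[d=e] S))))) → 2
  σ[a>7](ρ[a/b]((γ[b; COUNT(*)→f](π[b,e](S)) − π[b,f](ρ[f/c]((R ⋈[d=e] S)))))) → 0

E1 result:
a | f
6 | 1
7 | 2
E2 result:
a | f
(0 rows)
Witness: (6, 1) appears 1× in E1 but 0× in E2.

no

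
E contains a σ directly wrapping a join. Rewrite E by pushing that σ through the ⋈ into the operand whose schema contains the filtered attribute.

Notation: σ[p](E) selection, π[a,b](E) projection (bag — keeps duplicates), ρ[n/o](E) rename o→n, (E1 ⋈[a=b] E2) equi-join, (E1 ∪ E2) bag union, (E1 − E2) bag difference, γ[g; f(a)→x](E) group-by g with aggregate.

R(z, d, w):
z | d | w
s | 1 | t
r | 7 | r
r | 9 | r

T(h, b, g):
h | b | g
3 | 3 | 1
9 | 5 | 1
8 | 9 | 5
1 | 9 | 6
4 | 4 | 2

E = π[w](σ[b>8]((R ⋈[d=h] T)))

σ filters on b, owned by the right side.
E' = π[w]((R ⋈[d=h] σ[b>8](T)))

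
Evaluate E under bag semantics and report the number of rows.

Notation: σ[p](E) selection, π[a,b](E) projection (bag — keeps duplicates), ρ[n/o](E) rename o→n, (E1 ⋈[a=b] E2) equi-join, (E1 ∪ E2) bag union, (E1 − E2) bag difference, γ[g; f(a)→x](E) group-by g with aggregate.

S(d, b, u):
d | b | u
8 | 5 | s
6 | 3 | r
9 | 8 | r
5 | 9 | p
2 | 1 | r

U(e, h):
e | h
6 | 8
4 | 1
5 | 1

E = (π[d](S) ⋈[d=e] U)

Subexpression sizes:
  S → 5
  π[d](S) → 5
  U → 3
  (π[d](S) ⋈[d=e] U) → 2

|E| = 2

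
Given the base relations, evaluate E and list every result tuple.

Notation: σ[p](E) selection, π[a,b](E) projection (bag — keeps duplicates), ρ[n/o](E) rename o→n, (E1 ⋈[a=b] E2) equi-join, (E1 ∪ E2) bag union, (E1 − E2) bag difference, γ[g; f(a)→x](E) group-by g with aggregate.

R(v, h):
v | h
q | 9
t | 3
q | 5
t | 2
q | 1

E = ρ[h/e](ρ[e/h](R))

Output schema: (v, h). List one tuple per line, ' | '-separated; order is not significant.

Subexpression sizes:
  R → 5
  ρ[e/h](R) → 5
  ρ[h/e](ρ[e/h](R)) → 5

== RESULT ==
v | h
q | 1
q | 5
q | 9
t | 2
t | 3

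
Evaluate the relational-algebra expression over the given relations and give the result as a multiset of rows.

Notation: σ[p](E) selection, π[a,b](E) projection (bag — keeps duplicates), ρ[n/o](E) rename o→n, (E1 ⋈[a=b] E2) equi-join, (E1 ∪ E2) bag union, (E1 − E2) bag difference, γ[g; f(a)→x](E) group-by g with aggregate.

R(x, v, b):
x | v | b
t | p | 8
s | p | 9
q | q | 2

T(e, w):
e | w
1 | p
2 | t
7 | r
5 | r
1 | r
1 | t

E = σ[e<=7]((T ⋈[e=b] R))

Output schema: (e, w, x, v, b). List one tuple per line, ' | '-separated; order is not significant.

Per-node cardinality:
  T → 6
  R → 3
  (T ⋈[e=b] R) → 1
  σ[e<=7]((T ⋈[e=b] R)) → 1

== RESULT ==
e | w | x | v | b
2 | t | q | q | 2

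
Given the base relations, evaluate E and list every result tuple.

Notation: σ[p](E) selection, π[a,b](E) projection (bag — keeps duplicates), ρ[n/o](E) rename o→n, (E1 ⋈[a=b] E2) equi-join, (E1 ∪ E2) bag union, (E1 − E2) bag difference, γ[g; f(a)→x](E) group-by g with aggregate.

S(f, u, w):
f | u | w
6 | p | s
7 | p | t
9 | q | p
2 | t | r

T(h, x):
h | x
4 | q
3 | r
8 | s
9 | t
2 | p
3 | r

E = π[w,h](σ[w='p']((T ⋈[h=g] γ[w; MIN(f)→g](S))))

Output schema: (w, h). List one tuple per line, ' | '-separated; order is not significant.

Stepwise |·|:
  T → 6
  S → 4
  γ[w; MIN(f)→g](S) → 4
  (T ⋈[h=g] γ[w; MIN(f)→g](S)) → 2
  σ[w='p']((T ⋈[h=g] γ[w; MIN(f)→g](S))) → 1
  π[w,h](σ[w='p']((T ⋈[h=g] γ[w; MIN(f)→g](S)))) → 1

== RESULT ==
w | h
p | 9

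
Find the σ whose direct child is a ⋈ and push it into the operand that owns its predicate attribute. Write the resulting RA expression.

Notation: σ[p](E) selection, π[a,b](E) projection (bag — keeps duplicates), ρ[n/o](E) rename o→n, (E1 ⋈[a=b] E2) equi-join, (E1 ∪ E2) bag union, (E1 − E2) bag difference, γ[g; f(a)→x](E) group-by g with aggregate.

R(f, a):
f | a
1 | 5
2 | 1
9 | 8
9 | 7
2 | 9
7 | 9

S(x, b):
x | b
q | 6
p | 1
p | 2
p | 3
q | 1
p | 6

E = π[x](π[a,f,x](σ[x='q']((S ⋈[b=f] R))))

σ filters on x, owned by the left side.
E' = π[x](π[a,f,x]((σ[x='q'](S) ⋈[b=f] R)))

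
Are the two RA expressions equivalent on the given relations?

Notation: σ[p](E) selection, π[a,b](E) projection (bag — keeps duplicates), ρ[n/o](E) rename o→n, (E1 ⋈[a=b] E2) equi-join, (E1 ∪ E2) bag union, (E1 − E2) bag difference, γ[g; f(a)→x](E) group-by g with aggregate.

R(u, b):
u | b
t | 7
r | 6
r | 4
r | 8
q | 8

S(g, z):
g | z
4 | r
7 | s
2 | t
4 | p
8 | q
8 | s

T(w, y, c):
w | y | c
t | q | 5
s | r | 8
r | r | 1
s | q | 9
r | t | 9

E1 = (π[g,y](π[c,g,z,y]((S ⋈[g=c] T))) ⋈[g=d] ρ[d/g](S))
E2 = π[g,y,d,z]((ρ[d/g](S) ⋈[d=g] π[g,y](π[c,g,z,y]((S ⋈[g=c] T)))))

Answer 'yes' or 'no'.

E1 stepwise |·|:
  S → 6
  T → 5
  (S ⋈[g=c] T) → 2
  π[c,g,z,y]((S ⋈[g=c] T)) → 2
  π[g,y](π[c,g,z,y]((S ⋈[g=c] T))) → 2
  S → 6
  ρ[d/g](S) → 6
  (π[g,y](π[c,g,z,y]((S ⋈[g=c] T))) ⋈[g=d] ρ[d/g](S)) → 4
E2 stepwise |·|:
  S → 6
  ρ[d/g](S) → 6
  S → 6
  T → 5
  (S ⋈[g=c] T) → 2
  π[c,g,z,y]((S ⋈[g=c] T)) → 2
  π[g,y](π[c,g,z,y]((S ⋈[g=c] T))) → 2
  (ρ[d/g](S) ⋈[d=g] π[g,y](π[c,g,z,y]((S ⋈[g=c] T)))) → 4
  π[g,y,d,z]((ρ[d/g](S) ⋈[d=g] π[g,y](π[c,g,z,y]((S ⋈[g=c] T))))) → 4

E1 and E2 produce the same multiset:
g | y | d | z
8 | r | 8 | q
8 | r | 8 | q
8 | r | 8 | s
8 | r | 8 | s

yes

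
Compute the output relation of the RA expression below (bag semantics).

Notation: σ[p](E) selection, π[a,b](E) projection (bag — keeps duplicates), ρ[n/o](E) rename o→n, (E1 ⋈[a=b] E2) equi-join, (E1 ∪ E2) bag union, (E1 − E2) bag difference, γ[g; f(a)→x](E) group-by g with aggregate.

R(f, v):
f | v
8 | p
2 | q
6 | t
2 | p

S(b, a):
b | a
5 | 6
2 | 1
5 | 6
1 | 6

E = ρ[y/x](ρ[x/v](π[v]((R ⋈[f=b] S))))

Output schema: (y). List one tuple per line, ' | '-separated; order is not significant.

Row counts bottom-up:
  R → 4
  S → 4
  (R ⋈[f=b] S) → 2
  π[v]((R ⋈[f=b] S)) → 2
  ρ[x/v](π[v]((R ⋈[f=b] S))) → 2
  ρ[y/x](ρ[x/v](π[v]((R ⋈[f=b] S)))) → 2

== RESULT ==
y
p
q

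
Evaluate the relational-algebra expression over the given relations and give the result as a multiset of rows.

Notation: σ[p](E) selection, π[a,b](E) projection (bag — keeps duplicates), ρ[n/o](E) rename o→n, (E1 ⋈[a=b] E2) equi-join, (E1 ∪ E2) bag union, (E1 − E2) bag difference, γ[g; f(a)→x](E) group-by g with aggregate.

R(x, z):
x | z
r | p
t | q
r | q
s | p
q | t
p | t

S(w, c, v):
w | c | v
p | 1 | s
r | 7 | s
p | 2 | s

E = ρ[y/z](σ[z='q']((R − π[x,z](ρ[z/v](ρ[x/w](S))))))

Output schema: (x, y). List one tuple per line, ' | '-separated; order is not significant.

Stepwise |·|:
  R → 6
  S → 3
  ρ[x/w](S) → 3
  ρ[z/v](ρ[x/w](S)) → 3
  π[x,z](ρ[z/v](ρ[x/w](S))) → 3
  (R − π[x,z](ρ[z/v](ρ[x/w](S)))) → 6
  σ[z='q']((R − π[x,z](ρ[z/v](ρ[x/w](S))))) → 2
  ρ[y/z](σ[z='q']((R − π[x,z](ρ[z/v](ρ[x/w](S)))))) → 2

== RESULT ==
x | y
r | q
t | q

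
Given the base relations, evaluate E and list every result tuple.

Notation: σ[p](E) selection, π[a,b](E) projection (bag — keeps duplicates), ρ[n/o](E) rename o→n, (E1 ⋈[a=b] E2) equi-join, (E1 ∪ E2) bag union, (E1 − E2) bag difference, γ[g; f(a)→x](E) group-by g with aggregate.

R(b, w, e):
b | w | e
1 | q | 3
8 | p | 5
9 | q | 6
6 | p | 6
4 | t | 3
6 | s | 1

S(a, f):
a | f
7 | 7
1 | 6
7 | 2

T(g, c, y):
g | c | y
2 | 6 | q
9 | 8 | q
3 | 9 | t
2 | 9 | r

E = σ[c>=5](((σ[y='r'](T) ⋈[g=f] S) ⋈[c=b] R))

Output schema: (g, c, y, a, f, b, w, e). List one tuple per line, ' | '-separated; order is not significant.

Stepwise |·|:
  T → 4
  σ[y='r'](T) → 1
  S → 3
  (σ[y='r'](T) ⋈[g=f] S) → 1
  R → 6
  ((σ[y='r'](T) ⋈[g=f] S) ⋈[c=b] R) → 1
  σ[c>=5](((σ[y='r'](T) ⋈[g=f] S) ⋈[c=b] R)) → 1

== RESULT ==
g | c | y | a | f | b | w | e
2 | 9 | r | 7 | 2 | 9 | q | 6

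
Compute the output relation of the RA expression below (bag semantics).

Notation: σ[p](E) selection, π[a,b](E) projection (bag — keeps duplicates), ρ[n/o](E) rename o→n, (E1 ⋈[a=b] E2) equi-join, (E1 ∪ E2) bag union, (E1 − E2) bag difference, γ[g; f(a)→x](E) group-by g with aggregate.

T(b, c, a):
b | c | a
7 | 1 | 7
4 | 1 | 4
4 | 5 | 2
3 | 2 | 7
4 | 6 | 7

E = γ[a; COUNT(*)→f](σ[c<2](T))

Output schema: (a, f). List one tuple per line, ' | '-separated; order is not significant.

Row counts bottom-up:
  T → 5
  σ[c<2](T) → 2
  γ[a; COUNT(*)→f](σ[c<2](T)) → 2

== RESULT ==
a | f
4 | 1
7 | 1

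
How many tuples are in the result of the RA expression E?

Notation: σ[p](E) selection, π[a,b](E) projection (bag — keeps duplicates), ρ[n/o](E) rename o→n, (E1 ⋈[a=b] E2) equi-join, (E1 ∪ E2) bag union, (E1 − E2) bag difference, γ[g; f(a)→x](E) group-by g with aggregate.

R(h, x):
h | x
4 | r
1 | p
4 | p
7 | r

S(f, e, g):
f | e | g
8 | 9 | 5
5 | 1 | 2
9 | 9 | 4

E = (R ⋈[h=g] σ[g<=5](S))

Per-node cardinality:
  R → 4
  S → 3
  σ[g<=5](S) → 3
  (R ⋈[h=g] σ[g<=5](S)) → 2

|E| = 2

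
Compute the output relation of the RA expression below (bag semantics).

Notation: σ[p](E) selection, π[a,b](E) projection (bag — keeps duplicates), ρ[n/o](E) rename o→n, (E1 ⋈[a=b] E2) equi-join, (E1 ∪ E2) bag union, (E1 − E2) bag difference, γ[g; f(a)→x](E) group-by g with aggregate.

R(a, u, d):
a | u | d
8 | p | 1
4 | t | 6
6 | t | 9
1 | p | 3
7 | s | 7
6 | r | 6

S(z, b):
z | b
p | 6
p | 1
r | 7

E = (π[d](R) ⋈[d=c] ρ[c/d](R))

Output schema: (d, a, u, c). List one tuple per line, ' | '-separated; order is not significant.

Per-node cardinality:
  R → 6
  π[d](R) → 6
  R → 6
  ρ[c/d](R) → 6
  (π[d](R) ⋈[d=c] ρ[c/d](R)) → 8

== RESULT ==
d | a | u | c
1 | 8 | p | 1
3 | 1 | p | 3
6 | 4 | t | 6
6 | 4 | t | 6
6 | 6 | r | 6
6 | 6 | r | 6
7 | 7 | s | 7
9 | 6 | t | 9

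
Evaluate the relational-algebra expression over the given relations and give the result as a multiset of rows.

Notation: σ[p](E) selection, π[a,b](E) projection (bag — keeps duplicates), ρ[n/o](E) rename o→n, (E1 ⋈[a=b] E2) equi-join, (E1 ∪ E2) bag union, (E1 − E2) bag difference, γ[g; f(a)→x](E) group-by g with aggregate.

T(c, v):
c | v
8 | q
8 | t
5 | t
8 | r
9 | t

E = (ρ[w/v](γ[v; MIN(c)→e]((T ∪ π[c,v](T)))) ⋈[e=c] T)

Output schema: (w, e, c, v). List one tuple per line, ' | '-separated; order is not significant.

Stepwise |·|:
  T → 5
  T → 5
  π[c,v](T) → 5
  (T ∪ π[c,v](T)) → 10
  γ[v; MIN(c)→e]((T ∪ π[c,v](T))) → 3
  ρ[w/v](γ[v; MIN(c)→e]((T ∪ π[c,v](T)))) → 3
  T → 5
  (ρ[w/v](γ[v; MIN(c)→e]((T ∪ π[c,v](T)))) ⋈[e=c] T) → 7

== RESULT ==
w | e | c | v
q | 8 | 8 | q
q | 8 | 8 | r
q | 8 | 8 | t
r | 8 | 8 | q
r | 8 | 8 | r
r | 8 | 8 | t
t | 5 | 5 | t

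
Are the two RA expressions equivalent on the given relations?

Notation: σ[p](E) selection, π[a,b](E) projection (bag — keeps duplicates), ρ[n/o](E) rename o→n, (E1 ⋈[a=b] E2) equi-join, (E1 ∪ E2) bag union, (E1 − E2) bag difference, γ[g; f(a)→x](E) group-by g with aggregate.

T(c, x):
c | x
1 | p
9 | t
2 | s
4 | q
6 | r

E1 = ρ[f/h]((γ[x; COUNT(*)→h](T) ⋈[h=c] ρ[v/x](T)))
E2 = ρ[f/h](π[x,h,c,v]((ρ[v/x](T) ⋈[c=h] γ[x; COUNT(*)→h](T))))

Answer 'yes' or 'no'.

E1 subexpression sizes:
  T → 5
  γ[x; COUNT(*)→h](T) → 5
  T → 5
  ρ[v/x](T) → 5
  (γ[x; COUNT(*)→h](T) ⋈[h=c] ρ[v/x](T)) → 5
  ρ[f/h]((γ[x; COUNT(*)→h](T) ⋈[h=c] ρ[v/x](T))) → 5
E2 subexpression sizes:
  T → 5
  ρ[v/x](T) → 5
  T → 5
  γ[x; COUNT(*)→h](T) → 5
  (ρ[v/x](T) ⋈[c=h] γ[x; COUNT(*)→h](T)) → 5
  π[x,h,c,v]((ρ[v/x](T) ⋈[c=h] γ[x; COUNT(*)→h](T))) → 5
  ρ[f/h](π[x,h,c,v]((ρ[v/x](T) ⋈[c=h] γ[x; COUNT(*)→h](T)))) → 5

E1 and E2 produce the same multiset:
x | f | c | v
p | 1 | 1 | p
q | 1 | 1 | p
r | 1 | 1 | p
s | 1 | 1 | p
t | 1 | 1 | p

yes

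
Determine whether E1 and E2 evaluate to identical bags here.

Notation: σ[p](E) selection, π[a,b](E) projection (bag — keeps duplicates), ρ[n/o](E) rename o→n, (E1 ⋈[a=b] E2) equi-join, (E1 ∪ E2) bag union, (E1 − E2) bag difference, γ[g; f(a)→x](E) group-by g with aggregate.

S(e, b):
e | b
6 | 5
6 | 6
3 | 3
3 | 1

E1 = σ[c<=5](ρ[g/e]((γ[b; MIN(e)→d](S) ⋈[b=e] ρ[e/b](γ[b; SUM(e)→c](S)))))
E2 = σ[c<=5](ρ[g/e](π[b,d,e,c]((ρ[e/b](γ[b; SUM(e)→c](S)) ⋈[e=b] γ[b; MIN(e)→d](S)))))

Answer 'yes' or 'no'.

E1 per-node cardinality:
  S → 4
  γ[b; MIN(e)→d](S) → 4
  S → 4
  γ[b; SUM(e)→c](S) → 4
  ρ[e/b](γ[b; SUM(e)→c](S)) → 4
  (γ[b; MIN(e)→d](S) ⋈[b=e] ρ[e/b](γ[b; SUM(e)→c](S))) → 4
  ρ[g/e]((γ[b; MIN(e)→d](S) ⋈[b=e] ρ[e/b](γ[b; SUM(e)→c](S)))) → 4
  σ[c<=5](ρ[g/e]((γ[b; MIN(e)→d](S) ⋈[b=e] ρ[e/b](γ[b; SUM(e)→c](S))))) → 2
E2 per-node cardinality:
  S → 4
  γ[b; SUM(e)→c](S) → 4
  ρ[e/b](γ[b; SUM(e)→c](S)) → 4
  S → 4
  γ[b; MIN(e)→d](S) → 4
  (ρ[e/b](γ[b; SUM(e)→c](S)) ⋈[e=b] γ[b; MIN(e)→d](S)) → 4
  π[b,d,e,c]((ρ[e/b](γ[b; SUM(e)→c](S)) ⋈[e=b] γ[b; MIN(e)→d](S))) → 4
  ρ[g/e](π[b,d,e,c]((ρ[e/b](γ[b; SUM(e)→c](S)) ⋈[e=b] γ[b; MIN(e)→d](S)))) → 4
  σ[c<=5](ρ[g/e](π[b,d,e,c]((ρ[e/b](γ[b; SUM(e)→c](S)) ⋈[e=b] γ[b; MIN(e)→d](S))))) → 2

E1 and E2 produce the same multiset:
b | d | g | c
1 | 3 | 1 | 3
3 | 3 | 3 | 3

yes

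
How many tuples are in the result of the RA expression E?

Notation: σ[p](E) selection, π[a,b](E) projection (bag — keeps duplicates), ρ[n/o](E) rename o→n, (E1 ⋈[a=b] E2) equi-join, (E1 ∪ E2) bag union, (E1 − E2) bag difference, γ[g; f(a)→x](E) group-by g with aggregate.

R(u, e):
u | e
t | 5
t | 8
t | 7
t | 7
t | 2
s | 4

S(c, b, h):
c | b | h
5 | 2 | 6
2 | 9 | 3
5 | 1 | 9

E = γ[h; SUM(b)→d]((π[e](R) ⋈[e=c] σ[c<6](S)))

Per-node cardinality:
  R → 6
  π[e](R) → 6
  S → 3
  σ[c<6](S) → 3
  (π[e](R) ⋈[e=c] σ[c<6](S)) → 3
  γ[h; SUM(b)→d]((π[e](R) ⋈[e=c] σ[c<6](S))) → 3

|E| = 3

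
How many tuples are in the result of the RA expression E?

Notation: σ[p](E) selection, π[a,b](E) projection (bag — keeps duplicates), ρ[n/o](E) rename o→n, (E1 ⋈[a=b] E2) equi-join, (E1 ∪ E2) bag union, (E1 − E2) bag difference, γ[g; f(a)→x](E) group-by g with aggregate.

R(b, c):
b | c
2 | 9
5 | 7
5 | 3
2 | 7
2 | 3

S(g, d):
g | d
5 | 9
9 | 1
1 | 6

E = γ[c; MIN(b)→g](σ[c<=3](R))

Subexpression sizes:
  R → 5
  σ[c<=3](R) → 2
  γ[c; MIN(b)→g](σ[c<=3](R)) → 1

|E| = 1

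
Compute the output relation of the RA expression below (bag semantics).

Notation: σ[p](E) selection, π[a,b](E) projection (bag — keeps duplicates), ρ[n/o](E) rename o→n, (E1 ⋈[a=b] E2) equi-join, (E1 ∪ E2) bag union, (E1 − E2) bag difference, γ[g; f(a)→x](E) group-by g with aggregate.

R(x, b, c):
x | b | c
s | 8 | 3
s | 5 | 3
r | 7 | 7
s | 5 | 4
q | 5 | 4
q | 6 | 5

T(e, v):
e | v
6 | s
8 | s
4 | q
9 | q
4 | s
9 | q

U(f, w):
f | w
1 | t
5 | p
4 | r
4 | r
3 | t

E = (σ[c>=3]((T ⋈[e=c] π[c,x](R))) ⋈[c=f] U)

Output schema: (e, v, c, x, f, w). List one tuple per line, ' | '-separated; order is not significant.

Row counts bottom-up:
  T → 6
  R → 6
  π[c,x](R) → 6
  (T ⋈[e=c] π[c,x](R)) → 4
  σ[c>=3]((T ⋈[e=c] π[c,x](R))) → 4
  U → 5
  (σ[c>=3]((T ⋈[e=c] π[c,x](R))) ⋈[c=f] U) → 8

== RESULT ==
e | v | c | x | f | w
4 | q | 4 | q | 4 | r
4 | q | 4 | q | 4 | r
4 | q | 4 | s | 4 | r
4 | q | 4 | s | 4 | r
4 | s | 4 | q | 4 | r
4 | s | 4 | q | 4 | r
4 | s | 4 | s | 4 | r
4 | s | 4 | s | 4 | r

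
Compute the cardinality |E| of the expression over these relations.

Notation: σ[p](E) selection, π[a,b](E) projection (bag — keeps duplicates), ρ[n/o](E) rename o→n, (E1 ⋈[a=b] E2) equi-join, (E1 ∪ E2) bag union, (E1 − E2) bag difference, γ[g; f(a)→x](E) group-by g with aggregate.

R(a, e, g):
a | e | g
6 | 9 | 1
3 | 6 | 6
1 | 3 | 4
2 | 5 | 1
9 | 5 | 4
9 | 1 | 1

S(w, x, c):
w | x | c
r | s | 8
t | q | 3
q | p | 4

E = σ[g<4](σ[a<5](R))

Per-node cardinality:
  R → 6
  σ[a<5](R) → 3
  σ[g<4](σ[a<5](R)) → 1

|E| = 1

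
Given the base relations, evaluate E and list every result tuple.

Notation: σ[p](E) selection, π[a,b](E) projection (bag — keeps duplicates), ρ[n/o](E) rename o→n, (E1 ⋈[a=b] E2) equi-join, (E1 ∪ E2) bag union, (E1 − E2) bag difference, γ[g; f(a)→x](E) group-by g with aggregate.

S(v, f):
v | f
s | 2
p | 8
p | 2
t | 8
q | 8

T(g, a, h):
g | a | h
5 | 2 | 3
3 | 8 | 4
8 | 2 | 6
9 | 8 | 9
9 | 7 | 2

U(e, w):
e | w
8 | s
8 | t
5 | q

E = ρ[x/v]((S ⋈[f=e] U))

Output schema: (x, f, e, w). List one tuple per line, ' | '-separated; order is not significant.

Row counts bottom-up:
  S → 5
  U → 3
  (S ⋈[f=e] U) → 6
  ρ[x/v]((S ⋈[f=e] U)) → 6

== RESULT ==
x | f | e | w
p | 8 | 8 | s
p | 8 | 8 | t
q | 8 | 8 | s
q | 8 | 8 | t
t | 8 | 8 | s
t | 8 | 8 | t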